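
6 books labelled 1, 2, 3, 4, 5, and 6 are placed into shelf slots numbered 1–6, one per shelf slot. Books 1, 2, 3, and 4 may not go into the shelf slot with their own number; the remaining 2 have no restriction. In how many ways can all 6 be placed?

362

Let Aᵢ (for 1 ≤ i ≤ 4) be the placements that put book i in its forbidden shelf slot. Any j of these fix j positions, leaving (6−j)! ways to fill the rest, and there are C(4,j) ways to pick which j.
By inclusion–exclusion, the number of valid placements is Σ_{j=0}^{4} (−1)^j C(4,j)·(6−j)!.
Computing: 720 − 480 + 144 − 24 + 2 = 362.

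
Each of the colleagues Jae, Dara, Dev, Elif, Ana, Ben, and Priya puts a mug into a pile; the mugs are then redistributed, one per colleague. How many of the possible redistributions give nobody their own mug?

1854

Let Aᵢ be the assignments in which colleague i gets their own mug. We want the size of the complement of A₁∪…∪A_7.
By inclusion–exclusion this is Σ_{j=0}^{7} (−1)^j C(7,j)·(7−j)!.
Computing: 5040 − 5040 + 2520 − 840 + 210 − 42 + 7 − 1 = 1854.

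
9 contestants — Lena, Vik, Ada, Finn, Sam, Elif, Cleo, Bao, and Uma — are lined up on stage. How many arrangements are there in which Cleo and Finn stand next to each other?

Treat {Cleo, Finn} as a single unit. There are 8 units to order, and the pair itself can be ordered 2 ways.
So the count is 2·(8)! = 80640.

80640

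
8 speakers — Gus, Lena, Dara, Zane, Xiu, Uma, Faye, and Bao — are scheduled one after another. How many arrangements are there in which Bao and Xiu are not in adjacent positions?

30240

Of the 8! = 40320 arrangements, those with Bao and Xiu adjacent number 2 × 7! = 10080 (treat the pair as a block with 2 internal orders).
So 40320 − 10080 = 30240 arrangements keep them apart.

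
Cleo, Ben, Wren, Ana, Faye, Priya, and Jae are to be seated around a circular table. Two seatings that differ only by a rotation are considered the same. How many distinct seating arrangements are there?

Seat Cleo anywhere (absorbing the rotational symmetry), then permute the other 6: (6)! = 720.

720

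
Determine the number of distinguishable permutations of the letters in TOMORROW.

3360

Letter multiplicities in TOMORROW: M×1, O×3, R×2, T×1, W×1.
Dividing 8! = 40320 by 3!·2! = 12 for the repeated letters gives 3360.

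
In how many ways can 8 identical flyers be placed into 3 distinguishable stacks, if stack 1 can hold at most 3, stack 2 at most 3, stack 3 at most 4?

Without the upper bounds there are C(10,2) = 45 ways to split 8 among 3 stacks.
Subtract solutions that violate a single cap (substitute x_i' = x_i − (cap_i+1)): x_1 ≥ 4 gives C(6,2) = 15; x_2 ≥ 4 gives C(6,2) = 15; x_3 ≥ 5 gives C(5,2) = 10. Together 40.
Add back pairs where two caps are both exceeded: 1 + 0 + 0 = 1.
By inclusion–exclusion the count is 45 − 40 + 1 = 6.

6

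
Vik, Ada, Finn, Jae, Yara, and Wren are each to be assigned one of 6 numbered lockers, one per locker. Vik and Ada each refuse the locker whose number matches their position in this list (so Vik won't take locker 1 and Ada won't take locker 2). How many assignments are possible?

Let Aᵢ (for i ∈ {1, 2}) be the placements that put person i in their forbidden locker. Any j of these fix j positions, leaving (6−j)! ways to fill the rest, and there are C(2,j) ways to pick which j.
By inclusion–exclusion, the number of valid placements is Σ_{j=0}^{2} (−1)^j C(2,j)·(6−j)!.
Computing: 720 − 240 + 24 = 504.

504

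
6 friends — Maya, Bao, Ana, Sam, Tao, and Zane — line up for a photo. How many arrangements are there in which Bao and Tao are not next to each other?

480

There are 6! = 720 arrangements in all. If Bao and Tao are adjacent, merging them into one block gives 2·(5)! = 240 arrangements.
So 720 − 240 = 480 arrangements keep them apart.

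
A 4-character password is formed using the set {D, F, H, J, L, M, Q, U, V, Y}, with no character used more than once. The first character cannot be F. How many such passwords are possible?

4536

The first character has 10−1 = 9 choices (anything except F).
The remaining 3 characters are filled from the other 9 symbols without repetition: 9 × 8 × 7 = 504.
Total: 9 × 504 = 4536.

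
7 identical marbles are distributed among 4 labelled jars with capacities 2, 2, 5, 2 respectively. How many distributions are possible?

23

Without the upper bounds there are C(10,3) = 120 ways to split 7 among 4 jars.
Subtract solutions that violate a single cap (substitute x_i' = x_i − (cap_i+1)): x_1 ≥ 3 gives C(7,3) = 35; x_2 ≥ 3 gives C(7,3) = 35; x_3 ≥ 6 gives C(4,3) = 4; x_4 ≥ 3 gives C(7,3) = 35. Together 109.
Add back pairs where two caps are both exceeded: 4 + 0 + 4 + 0 + 4 + 0 = 12.
By inclusion–exclusion the count is 120 − 109 + 12 = 23.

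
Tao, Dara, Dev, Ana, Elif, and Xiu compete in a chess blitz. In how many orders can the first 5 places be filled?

There are 6 choices for 1st place, 5 for 2nd, and so on down to 2 for position 5.
That gives 6 × 5 × 4 × 3 × 2 = 720.

720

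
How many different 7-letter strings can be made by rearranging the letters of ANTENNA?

ANTENNA has 7 letters with A appearing twice and N appearing 3 times.
So there are 7! / (3!·2!) = 420 distinguishable arrangements.

420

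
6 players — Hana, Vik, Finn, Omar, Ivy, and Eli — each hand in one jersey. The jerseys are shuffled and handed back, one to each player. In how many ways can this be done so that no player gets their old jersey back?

Let Aᵢ be the assignments in which player i gets their old jersey. We want the size of the complement of A₁∪…∪A_6.
By inclusion–exclusion this is Σ_{j=0}^{6} (−1)^j C(6,j)·(6−j)!.
Computing: 720 − 720 + 360 − 120 + 30 − 6 + 1 = 265.

265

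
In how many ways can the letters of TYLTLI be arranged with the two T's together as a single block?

Treat the 2 copies of T as a single block. The multiset to arrange is then {TT, I, L, L, Y}, 5 items in all.
That gives (5)!/(2!) = 60 arrangements.

60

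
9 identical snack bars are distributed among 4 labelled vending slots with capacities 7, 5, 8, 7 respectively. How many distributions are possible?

191

By stars and bars, unrestricted non-negative solutions to x_1+…+x_4 = 9 number C(9+3,3) = 220.
Subtract solutions that violate a single cap (substitute x_i' = x_i − (cap_i+1)): x_1 ≥ 8 gives C(4,3) = 4; x_2 ≥ 6 gives C(6,3) = 20; x_3 ≥ 9 gives C(3,3) = 1; x_4 ≥ 8 gives C(4,3) = 4. Together 29.
No two caps can be exceeded simultaneously, so the pair terms are all 0.
By inclusion–exclusion the count is 220 − 29 + 0 = 191.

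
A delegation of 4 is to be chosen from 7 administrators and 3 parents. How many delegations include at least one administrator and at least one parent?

175

Unrestricted: C(10,4) = 210 ways to pick any 4 of the 10.
Selections missing a whole group: no administrators → C(3,4) = 0; no parents → C(7,4) = 35.
Both groups omitted at once is impossible, so 210 − 35 = 175.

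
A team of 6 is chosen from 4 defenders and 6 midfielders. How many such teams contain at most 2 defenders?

Split by how many defenders are chosen (0 through 2).
Sum: C(4,0)·C(6,6) + C(4,1)·C(6,5) + C(4,2)·C(6,4) = 1 + 24 + 90 = 115.

115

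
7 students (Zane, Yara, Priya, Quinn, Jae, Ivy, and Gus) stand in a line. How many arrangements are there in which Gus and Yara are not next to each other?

3600

Of the 7! = 5040 arrangements, those with Gus and Yara adjacent number 2 × 6! = 1440 (treat the pair as a block with 2 internal orders).
Complementary counting: 5040 − 1440 = 3600.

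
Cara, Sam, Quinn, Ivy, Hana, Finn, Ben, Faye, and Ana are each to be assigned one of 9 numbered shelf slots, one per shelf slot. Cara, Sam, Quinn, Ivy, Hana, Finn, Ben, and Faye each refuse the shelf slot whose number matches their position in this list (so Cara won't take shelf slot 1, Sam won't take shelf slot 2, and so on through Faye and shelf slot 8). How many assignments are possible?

148329

Let Aᵢ (for 1 ≤ i ≤ 8) be the placements that put person i in their forbidden shelf slot. Any j of these fix j positions, leaving (9−j)! ways to fill the rest, and there are C(8,j) ways to pick which j.
By inclusion–exclusion, the number of valid placements is Σ_{j=0}^{8} (−1)^j C(8,j)·(9−j)!.
Computing: 362880 − 322560 + 141120 − 40320 + 8400 − 1344 + 168 − 16 + 1 = 148329.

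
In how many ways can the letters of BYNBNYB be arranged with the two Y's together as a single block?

60

Treat the 2 copies of Y as a single block. The multiset to arrange is then {YY, B, B, B, N, N}, 6 items in all.
That gives (6)!/(3!·2!) = 60 arrangements.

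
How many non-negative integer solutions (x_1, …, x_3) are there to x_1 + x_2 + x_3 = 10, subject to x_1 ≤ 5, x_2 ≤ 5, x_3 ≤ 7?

30

Ignoring the caps, the number of non-negative solutions to x_1+…+x_3 = 10 is C(12,2) = 66.
Subtract solutions that violate a single cap (substitute x_i' = x_i − (cap_i+1)): x_1 ≥ 6 gives C(6,2) = 15; x_2 ≥ 6 gives C(6,2) = 15; x_3 ≥ 8 gives C(4,2) = 6. Together 36.
No two caps can be exceeded simultaneously, so the pair terms are all 0.
By inclusion–exclusion the count is 66 − 36 + 0 = 30.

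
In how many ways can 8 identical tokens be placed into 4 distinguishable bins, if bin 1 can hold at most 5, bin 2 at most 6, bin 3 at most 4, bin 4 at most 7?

By stars and bars, unrestricted non-negative solutions to x_1+…+x_4 = 8 number C(8+3,3) = 165.
Subtract solutions that violate a single cap (substitute x_i' = x_i − (cap_i+1)): x_1 ≥ 6 gives C(5,3) = 10; x_2 ≥ 7 gives C(4,3) = 4; x_3 ≥ 5 gives C(6,3) = 20; x_4 ≥ 8 gives C(3,3) = 1. Together 35.
No two caps can be exceeded simultaneously, so the pair terms are all 0.
By inclusion–exclusion the count is 165 − 35 + 0 = 130.

130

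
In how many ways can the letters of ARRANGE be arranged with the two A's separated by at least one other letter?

900

Total arrangements of ARRANGE: 7!/(2!·2!) = 1260.
If the two A's are adjacent, glue them into one block, leaving 6 items to arrange: (6)!/(2!) = 360 ways.
Hence 1260 − 360 = 900.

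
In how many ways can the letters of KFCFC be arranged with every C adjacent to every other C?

Treat the 2 copies of C as a single block. The multiset to arrange is then {CC, F, F, K}, 4 items in all.
That gives (4)!/(2!) = 12 arrangements.

12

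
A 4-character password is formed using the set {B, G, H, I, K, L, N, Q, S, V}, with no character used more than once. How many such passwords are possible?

This is a permutation of 4 out of 10: P(10,4) = 10!/6!.
10 × 9 × 8 × 7 = 5040.

5040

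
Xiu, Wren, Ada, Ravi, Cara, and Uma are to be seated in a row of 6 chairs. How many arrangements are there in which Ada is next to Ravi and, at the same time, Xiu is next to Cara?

96

Treat {Ada,Ravi} as one block (2 orders) and {Xiu,Cara} as another (2 orders).
That leaves 4 units to arrange: 2 × 2 × 4! = 4 × 24 = 96.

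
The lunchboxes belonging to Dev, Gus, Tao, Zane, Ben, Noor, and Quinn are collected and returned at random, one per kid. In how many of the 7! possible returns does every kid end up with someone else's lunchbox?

This is the derangement count D_7: permutations of 7 items with no fixed point.
By inclusion–exclusion this is Σ_{j=0}^{7} (−1)^j C(7,j)·(7−j)!.
Computing: 5040 − 5040 + 2520 − 840 + 210 − 42 + 7 − 1 = 1854.

1854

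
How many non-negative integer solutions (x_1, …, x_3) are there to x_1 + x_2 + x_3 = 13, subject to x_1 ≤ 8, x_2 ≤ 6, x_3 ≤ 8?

By stars and bars, unrestricted non-negative solutions to x_1+…+x_3 = 13 number C(13+2,2) = 105.
Subtract solutions that violate a single cap (substitute x_i' = x_i − (cap_i+1)): x_1 ≥ 9 gives C(6,2) = 15; x_2 ≥ 7 gives C(8,2) = 28; x_3 ≥ 9 gives C(6,2) = 15. Together 58.
No two caps can be exceeded simultaneously, so the pair terms are all 0.
By inclusion–exclusion the count is 105 − 58 + 0 = 47.

47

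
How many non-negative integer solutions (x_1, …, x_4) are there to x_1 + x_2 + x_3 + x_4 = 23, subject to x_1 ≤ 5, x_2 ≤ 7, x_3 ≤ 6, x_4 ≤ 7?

By stars and bars, unrestricted non-negative solutions to x_1+…+x_4 = 23 number C(23+3,3) = 2600.
Subtract solutions that violate a single cap (substitute x_i' = x_i − (cap_i+1)): x_1 ≥ 6 gives C(20,3) = 1140; x_2 ≥ 8 gives C(18,3) = 816; x_3 ≥ 7 gives C(19,3) = 969; x_4 ≥ 8 gives C(18,3) = 816. Together 3741.
Add back pairs where two caps are both exceeded: 220 + 286 + 220 + 165 + 120 + 165 = 1176.
Subtract triples: 10 + 4 + 10 + 1 = 25.
By inclusion–exclusion the count is 2600 − 3741 + 1176 − 25 = 10.

10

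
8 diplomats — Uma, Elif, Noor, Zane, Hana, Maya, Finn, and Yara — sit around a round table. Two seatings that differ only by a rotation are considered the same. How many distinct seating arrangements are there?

Around a circle, 8 distinct people have 8!/8 = (7)! = 5040 rotationally distinct seatings.

5040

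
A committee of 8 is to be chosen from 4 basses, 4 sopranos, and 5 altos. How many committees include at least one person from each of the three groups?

1268

Total 8-person selections from all 13: C(13,8) = 1287.
Selections missing a whole group: no basses → C(9,8) = 9; no sopranos → C(9,8) = 9; no altos → C(8,8) = 1.
Add back selections omitting two groups (i.e. drawn from a single group): C(4,8) + C(4,8) + C(5,8) = 0.
By inclusion–exclusion: 1287 − 19 + 0 = 1268.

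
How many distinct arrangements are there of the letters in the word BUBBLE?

120

BUBBLE has 6 letters with B appearing 3 times.
Dividing 6! = 720 by 3! = 6 for the repeated letters gives 120.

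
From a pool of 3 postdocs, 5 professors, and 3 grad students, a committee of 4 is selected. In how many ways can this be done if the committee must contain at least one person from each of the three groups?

Unrestricted: C(11,4) = 330 ways to pick any 4 of the 11.
Subtract selections that omit an entire group: no postdocs → C(8,4) = 70; no professors → C(6,4) = 15; no grad students → C(8,4) = 70.
Add back selections omitting two groups (i.e. drawn from a single group): C(3,4) + C(5,4) + C(3,4) = 5.
By inclusion–exclusion: 330 − 155 + 5 = 180.

180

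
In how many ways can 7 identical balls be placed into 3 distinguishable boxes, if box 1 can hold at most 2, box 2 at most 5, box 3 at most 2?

6

Without the upper bounds there are C(9,2) = 36 ways to split 7 among 3 boxes.
Subtract solutions that violate a single cap (substitute x_i' = x_i − (cap_i+1)): x_1 ≥ 3 gives C(6,2) = 15; x_2 ≥ 6 gives C(3,2) = 3; x_3 ≥ 3 gives C(6,2) = 15. Together 33.
Add back pairs where two caps are both exceeded: 0 + 3 + 0 = 3.
By inclusion–exclusion the count is 36 − 33 + 3 = 6.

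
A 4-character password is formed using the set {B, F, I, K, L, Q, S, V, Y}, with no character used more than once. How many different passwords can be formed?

Choose and order 4 of the 9 symbols: the first character has 9 options, the next 8, then 7, 6.
9 × 8 × 7 × 6 = 3024.

3024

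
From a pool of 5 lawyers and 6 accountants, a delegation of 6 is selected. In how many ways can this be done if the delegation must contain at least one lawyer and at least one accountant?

461

Unrestricted: C(11,6) = 462 ways to pick any 6 of the 11.
Subtract selections that omit an entire group: no lawyers → C(6,6) = 1; no accountants → C(5,6) = 0.
Both groups omitted at once is impossible, so 462 − 1 = 461.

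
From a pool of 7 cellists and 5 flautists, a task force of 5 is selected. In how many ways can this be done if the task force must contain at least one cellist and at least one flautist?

770

Total 5-person selections from all 12: C(12,5) = 792.
Subtract selections that omit an entire group: no cellists → C(5,5) = 1; no flautists → C(7,5) = 21.
Both groups omitted at once is impossible, so 792 − 22 = 770.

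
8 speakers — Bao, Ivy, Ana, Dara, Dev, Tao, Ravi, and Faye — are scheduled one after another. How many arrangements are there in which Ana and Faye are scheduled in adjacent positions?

10080

Place the 6 others and the Ana-Faye pair as 7 objects in a line; the pair has 2 internal arrangements.
So the count is 2·(7)! = 10080.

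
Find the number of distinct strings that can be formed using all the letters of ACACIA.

60

Letter multiplicities in ACACIA: A×3, C×2, I×1.
Dividing 6! = 720 by 3!·2! = 12 for the repeated letters gives 60.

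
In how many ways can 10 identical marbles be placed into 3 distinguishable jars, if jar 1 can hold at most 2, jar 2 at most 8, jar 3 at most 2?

Ignoring the caps, the number of non-negative solutions to x_1+…+x_3 = 10 is C(12,2) = 66.
Subtract solutions that violate a single cap (substitute x_i' = x_i − (cap_i+1)): x_1 ≥ 3 gives C(9,2) = 36; x_2 ≥ 9 gives C(3,2) = 3; x_3 ≥ 3 gives C(9,2) = 36. Together 75.
Add back pairs where two caps are both exceeded: 0 + 15 + 0 = 15.
By inclusion–exclusion the count is 66 − 75 + 15 = 6.

6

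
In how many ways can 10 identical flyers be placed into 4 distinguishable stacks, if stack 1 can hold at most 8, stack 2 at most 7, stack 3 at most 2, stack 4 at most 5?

Ignoring the caps, the number of non-negative solutions to x_1+…+x_4 = 10 is C(13,3) = 286.
Subtract solutions that violate a single cap (substitute x_i' = x_i − (cap_i+1)): x_1 ≥ 9 gives C(4,3) = 4; x_2 ≥ 8 gives C(5,3) = 10; x_3 ≥ 3 gives C(10,3) = 120; x_4 ≥ 6 gives C(7,3) = 35. Together 169.
Add back pairs where two caps are both exceeded: 0 + 0 + 0 + 0 + 0 + 4 = 4.
By inclusion–exclusion the count is 286 − 169 + 4 = 121.

121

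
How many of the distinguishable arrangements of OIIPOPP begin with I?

60

With the first slot taken by I, it remains to arrange the other 6 letters (OIPOPP).
Those 6 letters have O appearing twice and P appearing 3 times, giving (6)!/(3!·2!) = 60.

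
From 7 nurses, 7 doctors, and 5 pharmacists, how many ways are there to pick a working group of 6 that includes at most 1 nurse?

Split by how many nurses are chosen (0 through 1).
Sum: C(7,0)·C(12,6) + C(7,1)·C(12,5) = 924 + 5544 = 6468.

6468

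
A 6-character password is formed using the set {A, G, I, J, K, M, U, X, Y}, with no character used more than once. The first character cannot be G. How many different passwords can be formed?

53760

The first character has 9−1 = 8 choices (anything except G).
The remaining 5 characters are filled from the other 8 symbols without repetition: 8 × 7 × 6 × 5 × 4 = 6720.
Total: 8 × 6720 = 53760.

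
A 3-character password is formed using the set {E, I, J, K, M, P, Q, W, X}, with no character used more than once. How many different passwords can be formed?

This is a permutation of 3 out of 9: P(9,3) = 9!/6!.
9 × 8 × 7 = 504.

504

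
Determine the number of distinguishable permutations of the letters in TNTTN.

10

Letter multiplicities in TNTTN: N×2, T×3.
The number of distinct arrangements is 5!/(3!·2!) = 120/12 = 10.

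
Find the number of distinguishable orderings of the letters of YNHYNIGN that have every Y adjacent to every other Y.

Treat the 2 copies of Y as a single block. The multiset to arrange is then {YY, G, H, I, N, N, N}, 7 items in all.
That gives (7)!/(3!) = 840 arrangements.

840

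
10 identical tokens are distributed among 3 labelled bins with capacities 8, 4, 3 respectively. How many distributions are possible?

17

By stars and bars, unrestricted non-negative solutions to x_1+…+x_3 = 10 number C(10+2,2) = 66.
Subtract solutions that violate a single cap (substitute x_i' = x_i − (cap_i+1)): x_1 ≥ 9 gives C(3,2) = 3; x_2 ≥ 5 gives C(7,2) = 21; x_3 ≥ 4 gives C(8,2) = 28. Together 52.
Add back pairs where two caps are both exceeded: 0 + 0 + 3 = 3.
By inclusion–exclusion the count is 66 − 52 + 3 = 17.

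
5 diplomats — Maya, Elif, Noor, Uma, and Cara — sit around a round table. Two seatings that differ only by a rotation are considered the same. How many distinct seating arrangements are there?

24

Seat Maya anywhere (absorbing the rotational symmetry), then permute the other 4: (4)! = 24.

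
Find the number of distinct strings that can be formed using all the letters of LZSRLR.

180

The 6 letters of LZSRLR have repeats: L appearing twice and R appearing twice.
Dividing 6! = 720 by 2!·2! = 4 for the repeated letters gives 180.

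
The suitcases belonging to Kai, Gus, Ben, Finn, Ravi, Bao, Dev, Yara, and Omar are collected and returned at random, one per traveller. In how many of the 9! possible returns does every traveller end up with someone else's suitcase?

133496

Count assignments avoiding every fixed point. For any j of the 9 travellers fixed to their own suitcase, the other 9−j can be arranged in (9−j)! ways.
By inclusion–exclusion this is Σ_{j=0}^{9} (−1)^j C(9,j)·(9−j)!.
Computing: 362880 − 362880 + 181440 − 60480 + 15120 − 3024 + 504 − 72 + 9 − 1 = 133496.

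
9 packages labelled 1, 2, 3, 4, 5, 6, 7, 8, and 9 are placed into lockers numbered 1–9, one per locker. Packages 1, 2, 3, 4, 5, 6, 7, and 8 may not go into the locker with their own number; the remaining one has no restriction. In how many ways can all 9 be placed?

148329

Let Aᵢ (for 1 ≤ i ≤ 8) be the placements that put package i in its forbidden locker. Any j of these fix j positions, leaving (9−j)! ways to fill the rest, and there are C(8,j) ways to pick which j.
By inclusion–exclusion, the number of valid placements is Σ_{j=0}^{8} (−1)^j C(8,j)·(9−j)!.
Computing: 362880 − 322560 + 141120 − 40320 + 8400 − 1344 + 168 − 16 + 1 = 148329.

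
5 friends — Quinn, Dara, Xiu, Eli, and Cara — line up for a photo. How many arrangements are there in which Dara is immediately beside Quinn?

48

Treat {Dara, Quinn} as a single unit. There are 4 units to order, and the pair itself can be ordered 2 ways.
So the count is 2·(4)! = 48.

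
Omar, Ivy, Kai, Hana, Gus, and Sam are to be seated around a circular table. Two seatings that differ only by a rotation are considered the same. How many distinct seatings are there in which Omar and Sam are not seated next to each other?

All circular seatings of 6 people number (5)! = 120.
Seatings with Omar beside Sam: treat them as a block with 2 internal orders, giving 2 × (4)! = 48.
Subtracting, 120 − 48 = 72.

72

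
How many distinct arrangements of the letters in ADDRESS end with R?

Fix R in the last position and arrange the remaining 6 letters.
Those 6 letters have D appearing twice and S appearing twice, giving (6)!/(2!·2!) = 180.

180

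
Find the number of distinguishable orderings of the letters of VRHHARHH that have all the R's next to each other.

Treat the 2 copies of R as a single block. The multiset to arrange is then {RR, A, H, H, H, H, V}, 7 items in all.
That gives (7)!/(4!) = 210 arrangements.

210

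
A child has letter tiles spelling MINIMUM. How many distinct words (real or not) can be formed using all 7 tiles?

Letter multiplicities in MINIMUM: I×2, M×3, N×1, U×1.
The number of distinct arrangements is 7!/(3!·2!) = 5040/12 = 420.

420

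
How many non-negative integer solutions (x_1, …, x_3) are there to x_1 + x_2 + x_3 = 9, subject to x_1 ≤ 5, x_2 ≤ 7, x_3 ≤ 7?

39

Without the upper bounds there are C(11,2) = 55 ways to split 9 among 3 variables.
Subtract solutions that violate a single cap (substitute x_i' = x_i − (cap_i+1)): x_1 ≥ 6 gives C(5,2) = 10; x_2 ≥ 8 gives C(3,2) = 3; x_3 ≥ 8 gives C(3,2) = 3. Together 16.
No two caps can be exceeded simultaneously, so the pair terms are all 0.
By inclusion–exclusion the count is 55 − 16 + 0 = 39.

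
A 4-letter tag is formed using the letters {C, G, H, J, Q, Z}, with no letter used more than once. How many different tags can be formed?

Choose and order 4 of the 6 symbols: the first letter has 6 options, the next 5, then 4, 3.
That product is 6 × 5 × 4 × 3 = 360.

360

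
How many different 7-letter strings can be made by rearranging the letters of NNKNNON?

NNKNNON has 7 letters with N appearing 5 times.
So there are 7! / (5!) = 42 distinguishable arrangements.

42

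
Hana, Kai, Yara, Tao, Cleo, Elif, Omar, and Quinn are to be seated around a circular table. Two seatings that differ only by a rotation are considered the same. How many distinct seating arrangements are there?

Fix one person's seat to break rotational symmetry; the remaining 7 people can be arranged in (7)! = 5040 ways.

5040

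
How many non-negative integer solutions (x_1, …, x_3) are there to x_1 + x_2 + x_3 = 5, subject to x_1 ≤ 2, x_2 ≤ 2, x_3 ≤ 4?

Ignoring the caps, the number of non-negative solutions to x_1+…+x_3 = 5 is C(7,2) = 21.
Subtract solutions that violate a single cap (substitute x_i' = x_i − (cap_i+1)): x_1 ≥ 3 gives C(4,2) = 6; x_2 ≥ 3 gives C(4,2) = 6; x_3 ≥ 5 gives C(2,2) = 1. Together 13.
No two caps can be exceeded simultaneously, so the pair terms are all 0.
By inclusion–exclusion the count is 21 − 13 + 0 = 8.

8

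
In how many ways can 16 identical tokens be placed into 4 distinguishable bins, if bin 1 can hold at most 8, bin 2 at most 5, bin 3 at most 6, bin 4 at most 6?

179

By stars and bars, unrestricted non-negative solutions to x_1+…+x_4 = 16 number C(16+3,3) = 969.
Subtract solutions that violate a single cap (substitute x_i' = x_i − (cap_i+1)): x_1 ≥ 9 gives C(10,3) = 120; x_2 ≥ 6 gives C(13,3) = 286; x_3 ≥ 7 gives C(12,3) = 220; x_4 ≥ 7 gives C(12,3) = 220. Together 846.
Add back pairs where two caps are both exceeded: 4 + 1 + 1 + 20 + 20 + 10 = 56.
By inclusion–exclusion the count is 969 − 846 + 56 = 179.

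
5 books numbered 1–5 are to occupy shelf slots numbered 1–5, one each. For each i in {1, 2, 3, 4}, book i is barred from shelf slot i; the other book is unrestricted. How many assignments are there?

Let Aᵢ (for 1 ≤ i ≤ 4) be the placements that put book i in its forbidden shelf slot. Any j of these fix j positions, leaving (5−j)! ways to fill the rest, and there are C(4,j) ways to pick which j.
By inclusion–exclusion, the number of valid placements is Σ_{j=0}^{4} (−1)^j C(4,j)·(5−j)!.
Computing: 120 − 96 + 36 − 8 + 1 = 53.

53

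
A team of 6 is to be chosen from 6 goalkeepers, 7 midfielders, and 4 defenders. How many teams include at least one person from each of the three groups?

9996

Total 6-person selections from all 17: C(17,6) = 12376.
Selections missing a whole group: no goalkeepers → C(11,6) = 462; no midfielders → C(10,6) = 210; no defenders → C(13,6) = 1716.
Add back selections omitting two groups (i.e. drawn from a single group): C(6,6) + C(7,6) + C(4,6) = 8.
By inclusion–exclusion: 12376 − 2388 + 8 = 9996.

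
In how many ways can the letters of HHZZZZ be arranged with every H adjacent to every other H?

Treat the 2 copies of H as a single block. The multiset to arrange is then {HH, Z, Z, Z, Z}, 5 items in all.
That gives (5)!/(4!) = 5 arrangements.

5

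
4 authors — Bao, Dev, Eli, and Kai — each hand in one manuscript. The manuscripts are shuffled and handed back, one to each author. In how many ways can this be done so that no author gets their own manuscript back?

9

Let Aᵢ be the assignments in which author i gets their own manuscript. We want the size of the complement of A₁∪…∪A_4.
By inclusion–exclusion this is Σ_{j=0}^{4} (−1)^j C(4,j)·(4−j)!.
Computing: 24 − 24 + 12 − 4 + 1 = 9.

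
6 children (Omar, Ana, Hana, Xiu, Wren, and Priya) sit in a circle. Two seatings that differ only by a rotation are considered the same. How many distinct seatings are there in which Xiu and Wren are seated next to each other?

Treat {Xiu, Wren} as one unit (2 internal orders) and seat the resulting 5 units around the table: (4)! circular arrangements.
So 2 × (4)! = 2 × 24 = 48.

48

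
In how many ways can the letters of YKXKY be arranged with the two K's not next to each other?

There are 5!/(2!·2!) = 30 arrangements of YKXKY in total.
Arrangements with the K's together: treat KK as one letter, giving (4)!/(2!) = 12.
Subtracting, 30 − 12 = 18 arrangements keep the K's apart.

18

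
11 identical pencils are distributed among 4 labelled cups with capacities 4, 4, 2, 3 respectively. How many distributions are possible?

10

Ignoring the caps, the number of non-negative solutions to x_1+…+x_4 = 11 is C(14,3) = 364.
Subtract solutions that violate a single cap (substitute x_i' = x_i − (cap_i+1)): x_1 ≥ 5 gives C(9,3) = 84; x_2 ≥ 5 gives C(9,3) = 84; x_3 ≥ 3 gives C(11,3) = 165; x_4 ≥ 4 gives C(10,3) = 120. Together 453.
Add back pairs where two caps are both exceeded: 4 + 20 + 10 + 20 + 10 + 35 = 99.
By inclusion–exclusion the count is 364 − 453 + 99 = 10.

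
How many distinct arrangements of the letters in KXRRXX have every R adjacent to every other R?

Treat the 2 copies of R as a single block. The multiset to arrange is then {RR, K, X, X, X}, 5 items in all.
That gives (5)!/(3!) = 20 arrangements.

20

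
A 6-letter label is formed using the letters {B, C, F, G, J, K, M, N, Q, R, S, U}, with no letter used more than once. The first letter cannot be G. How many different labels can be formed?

The first letter has 12−1 = 11 choices (anything except G).
The remaining 5 letters are filled from the other 11 symbols without repetition: 11 × 10 × 9 × 8 × 7 = 55440.
Total: 11 × 55440 = 609840.

609840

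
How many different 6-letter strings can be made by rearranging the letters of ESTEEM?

The 6 letters of ESTEEM have repeats: E appearing 3 times.
Dividing 6! = 720 by 3! = 6 for the repeated letters gives 120.

120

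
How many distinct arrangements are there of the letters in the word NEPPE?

NEPPE has 5 letters with E appearing twice and P appearing twice.
The number of distinct arrangements is 5!/(2!·2!) = 120/4 = 30.

30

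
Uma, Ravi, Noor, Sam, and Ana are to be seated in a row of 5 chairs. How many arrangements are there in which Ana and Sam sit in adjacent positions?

Treat {Ana, Sam} as a single unit. There are 4 units to order, and the pair itself can be ordered 2 ways.
So the count is 2·(4)! = 48.

48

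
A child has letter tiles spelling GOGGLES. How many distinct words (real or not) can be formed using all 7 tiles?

GOGGLES has 7 letters with G appearing 3 times.
So there are 7! / (3!) = 840 distinguishable arrangements.

840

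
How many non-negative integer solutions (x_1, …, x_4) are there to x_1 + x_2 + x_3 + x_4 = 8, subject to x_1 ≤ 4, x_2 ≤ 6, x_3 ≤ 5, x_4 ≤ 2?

76

Ignoring the caps, the number of non-negative solutions to x_1+…+x_4 = 8 is C(11,3) = 165.
Subtract solutions that violate a single cap (substitute x_i' = x_i − (cap_i+1)): x_1 ≥ 5 gives C(6,3) = 20; x_2 ≥ 7 gives C(4,3) = 4; x_3 ≥ 6 gives C(5,3) = 10; x_4 ≥ 3 gives C(8,3) = 56. Together 90.
Add back pairs where two caps are both exceeded: 0 + 0 + 1 + 0 + 0 + 0 = 1.
By inclusion–exclusion the count is 165 − 90 + 1 = 76.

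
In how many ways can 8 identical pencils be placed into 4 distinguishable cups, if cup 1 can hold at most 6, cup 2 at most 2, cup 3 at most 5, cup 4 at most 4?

76

Without the upper bounds there are C(11,3) = 165 ways to split 8 among 4 cups.
Subtract solutions that violate a single cap (substitute x_i' = x_i − (cap_i+1)): x_1 ≥ 7 gives C(4,3) = 4; x_2 ≥ 3 gives C(8,3) = 56; x_3 ≥ 6 gives C(5,3) = 10; x_4 ≥ 5 gives C(6,3) = 20. Together 90.
Add back pairs where two caps are both exceeded: 0 + 0 + 0 + 0 + 1 + 0 = 1.
By inclusion–exclusion the count is 165 − 90 + 1 = 76.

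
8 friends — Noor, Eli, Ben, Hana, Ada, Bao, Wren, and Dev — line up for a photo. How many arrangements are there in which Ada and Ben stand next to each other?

Place the 6 others and the Ada-Ben pair as 7 objects in a line; the pair has 2 internal arrangements.
That gives 2 × 7! = 2 × 5040 = 10080.

10080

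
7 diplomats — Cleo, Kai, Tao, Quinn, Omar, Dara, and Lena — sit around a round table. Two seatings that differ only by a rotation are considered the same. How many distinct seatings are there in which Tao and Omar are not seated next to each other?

480

Without the restriction there are (6)! = 720 seatings.
Seatings with Tao beside Omar: treat them as a block with 2 internal orders, giving 2 × (5)! = 240.
Subtracting, 720 − 240 = 480.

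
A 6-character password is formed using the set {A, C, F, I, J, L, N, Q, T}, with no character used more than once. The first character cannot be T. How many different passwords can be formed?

The first character has 9−1 = 8 choices (anything except T).
The remaining 5 characters are filled from the other 8 symbols without repetition: 8 × 7 × 6 × 5 × 4 = 6720.
Total: 8 × 6720 = 53760.

53760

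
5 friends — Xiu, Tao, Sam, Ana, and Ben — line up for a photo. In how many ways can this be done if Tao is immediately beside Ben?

48

Treat {Tao, Ben} as a single unit. There are 4 units to order, and the pair itself can be ordered 2 ways.
That gives 2 × 4! = 2 × 24 = 48.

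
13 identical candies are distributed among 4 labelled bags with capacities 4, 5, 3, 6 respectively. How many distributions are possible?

51

Ignoring the caps, the number of non-negative solutions to x_1+…+x_4 = 13 is C(16,3) = 560.
Subtract solutions that violate a single cap (substitute x_i' = x_i − (cap_i+1)): x_1 ≥ 5 gives C(11,3) = 165; x_2 ≥ 6 gives C(10,3) = 120; x_3 ≥ 4 gives C(12,3) = 220; x_4 ≥ 7 gives C(9,3) = 84. Together 589.
Add back pairs where two caps are both exceeded: 10 + 35 + 4 + 20 + 1 + 10 = 80.
By inclusion–exclusion the count is 560 − 589 + 80 = 51.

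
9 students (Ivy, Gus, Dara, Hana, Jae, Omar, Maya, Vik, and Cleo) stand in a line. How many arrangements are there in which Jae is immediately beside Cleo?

80640

Place the 7 others and the Jae-Cleo pair as 8 objects in a line; the pair has 2 internal arrangements.
So the count is 2·(8)! = 80640.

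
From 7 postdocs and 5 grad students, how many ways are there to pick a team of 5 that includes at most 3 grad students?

756

Split by how many grad students are chosen (0 through 3).
Sum: C(5,0)·C(7,5) + C(5,1)·C(7,4) + C(5,2)·C(7,3) + C(5,3)·C(7,2) = 21 + 175 + 350 + 210 = 756.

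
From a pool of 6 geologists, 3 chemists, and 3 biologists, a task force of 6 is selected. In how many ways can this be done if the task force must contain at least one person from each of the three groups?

756

Total 6-person selections from all 12: C(12,6) = 924.
Selections missing a whole group: no geologists → C(6,6) = 1; no chemists → C(9,6) = 84; no biologists → C(9,6) = 84.
Add back selections omitting two groups (i.e. drawn from a single group): C(6,6) + C(3,6) + C(3,6) = 1.
By inclusion–exclusion: 924 − 169 + 1 = 756.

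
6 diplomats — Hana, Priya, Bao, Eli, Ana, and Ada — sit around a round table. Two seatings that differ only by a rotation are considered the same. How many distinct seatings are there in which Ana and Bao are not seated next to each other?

All circular seatings of 6 people number (5)! = 120.
Seatings with Ana beside Bao: treat them as a block with 2 internal orders, giving 2 × (4)! = 48.
Subtracting, 120 − 48 = 72.

72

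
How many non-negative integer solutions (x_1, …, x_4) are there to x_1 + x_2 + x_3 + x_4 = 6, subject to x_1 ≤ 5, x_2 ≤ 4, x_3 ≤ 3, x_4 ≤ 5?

68

By stars and bars, unrestricted non-negative solutions to x_1+…+x_4 = 6 number C(6+3,3) = 84.
Subtract solutions that violate a single cap (substitute x_i' = x_i − (cap_i+1)): x_1 ≥ 6 gives C(3,3) = 1; x_2 ≥ 5 gives C(4,3) = 4; x_3 ≥ 4 gives C(5,3) = 10; x_4 ≥ 6 gives C(3,3) = 1. Together 16.
No two caps can be exceeded simultaneously, so the pair terms are all 0.
By inclusion–exclusion the count is 84 − 16 + 0 = 68.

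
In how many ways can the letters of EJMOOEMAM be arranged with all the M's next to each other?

1260

Treat the 3 copies of M as a single block. The multiset to arrange is then {MMM, A, E, E, J, O, O}, 7 items in all.
That gives (7)!/(2!·2!) = 1260 arrangements.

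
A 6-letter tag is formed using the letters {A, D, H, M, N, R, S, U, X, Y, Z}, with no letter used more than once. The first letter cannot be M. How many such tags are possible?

The first letter has 11−1 = 10 choices (anything except M).
The remaining 5 letters are filled from the other 10 symbols without repetition: 10 × 9 × 8 × 7 × 6 = 30240.
Total: 10 × 30240 = 302400.

302400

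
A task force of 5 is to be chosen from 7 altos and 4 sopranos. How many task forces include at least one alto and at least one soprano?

441

Unrestricted: C(11,5) = 462 ways to pick any 5 of the 11.
Selections missing a whole group: no altos → C(4,5) = 0; no sopranos → C(7,5) = 21.
Both groups omitted at once is impossible, so 462 − 21 = 441.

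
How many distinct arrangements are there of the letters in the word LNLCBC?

180

LNLCBC has 6 letters with C appearing twice and L appearing twice.
So there are 6! / (2!·2!) = 180 distinguishable arrangements.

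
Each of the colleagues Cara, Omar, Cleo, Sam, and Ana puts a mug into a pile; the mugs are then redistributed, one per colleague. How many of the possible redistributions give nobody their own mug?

44

Let Aᵢ be the assignments in which colleague i gets their own mug. We want the size of the complement of A₁∪…∪A_5.
By inclusion–exclusion this is Σ_{j=0}^{5} (−1)^j C(5,j)·(5−j)!.
Computing: 120 − 120 + 60 − 20 + 5 − 1 = 44.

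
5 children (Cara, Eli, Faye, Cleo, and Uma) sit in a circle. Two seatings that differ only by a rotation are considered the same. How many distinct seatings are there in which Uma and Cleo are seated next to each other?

12

Treat {Uma, Cleo} as one unit (2 internal orders) and seat the resulting 4 units around the table: (3)! circular arrangements.
So 2 × (3)! = 2 × 6 = 12.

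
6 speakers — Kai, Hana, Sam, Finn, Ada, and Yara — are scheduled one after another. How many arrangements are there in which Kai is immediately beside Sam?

Treat {Kai, Sam} as a single unit. There are 5 units to order, and the pair itself can be ordered 2 ways.
That gives 2 × 5! = 2 × 120 = 240.

240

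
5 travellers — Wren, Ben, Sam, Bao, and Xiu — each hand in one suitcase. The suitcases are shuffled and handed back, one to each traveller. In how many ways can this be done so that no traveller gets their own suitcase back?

Count assignments avoiding every fixed point. For any j of the 5 travellers fixed to their own suitcase, the other 5−j can be arranged in (5−j)! ways.
By inclusion–exclusion this is Σ_{j=0}^{5} (−1)^j C(5,j)·(5−j)!.
Computing: 120 − 120 + 60 − 20 + 5 − 1 = 44.

44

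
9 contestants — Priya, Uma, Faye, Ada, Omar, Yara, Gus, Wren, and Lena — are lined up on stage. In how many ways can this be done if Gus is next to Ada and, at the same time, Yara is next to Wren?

20160

Treat {Gus,Ada} as one block (2 orders) and {Yara,Wren} as another (2 orders).
That leaves 7 units to arrange: 2 × 2 × 7! = 4 × 5040 = 20160.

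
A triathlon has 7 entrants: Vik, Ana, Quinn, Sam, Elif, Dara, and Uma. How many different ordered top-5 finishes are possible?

2520

There are 7 choices for 1st place, 6 for 2nd, and so on down to 3 for position 5.
That gives 7 × 6 × 5 × 4 × 3 = 2520.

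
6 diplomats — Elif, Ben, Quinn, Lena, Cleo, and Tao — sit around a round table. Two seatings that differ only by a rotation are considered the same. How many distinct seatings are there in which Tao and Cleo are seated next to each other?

48

Glue Tao and Cleo into a block (2 internal orders). Seating 5 units around a circle gives (4)! arrangements.
So 2 × (4)! = 2 × 24 = 48.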